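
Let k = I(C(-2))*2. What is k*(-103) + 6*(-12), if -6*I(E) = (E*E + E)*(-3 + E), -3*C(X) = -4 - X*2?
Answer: -72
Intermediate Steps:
C(X) = 4/3 + 2*X/3 (C(X) = -(-4 - X*2)/3 = -(-4 - 2*X)/3 = 4/3 + 2*X/3)
I(E) = -(-3 + E)*(E + E**2)/6 (I(E) = -(E*E + E)*(-3 + E)/6 = -(E**2 + E)*(-3 + E)/6 = -(E + E**2)*(-3 + E)/6 = -(-3 + E)*(E + E**2)/6)
k = 0 (k = ((4/3 + (2/3)*(-2))*(3 - (4/3 + (2/3)*(-2))**2 + 2*(4/3 + (2/3)*(-2)))/6)*2 = ((4/3 - 4/3)*(3 - (4/3 - 4/3)**2 + 2*(4/3 - 4/3))/6)*2 = ((1/6)*0*(3 - 1*0**2 + 2*0))*2 = ((1/6)*0*(3 - 1*0 + 0))*2 = ((1/6)*0*(3 + 0 + 0))*2 = ((1/6)*0*3)*2 = 0*2 = 0)
k*(-103) + 6*(-12) = 0*(-103) + 6*(-12) = 0 - 72 = -72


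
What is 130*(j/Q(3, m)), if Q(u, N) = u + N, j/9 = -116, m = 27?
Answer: -4524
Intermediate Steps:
j = -1044 (j = 9*(-116) = -1044)
Q(u, N) = N + u
130*(j/Q(3, m)) = 130*(-1044/(27 + 3)) = 130*(-1044/30) = 130*(-1044*1/30) = 130*(-174/5) = -4524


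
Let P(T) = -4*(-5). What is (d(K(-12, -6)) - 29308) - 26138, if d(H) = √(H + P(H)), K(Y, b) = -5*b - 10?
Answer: -55446 + 2*√10 ≈ -55440.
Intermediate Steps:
K(Y, b) = -10 - 5*b
P(T) = 20
d(H) = √(20 + H) (d(H) = √(H + 20) = √(20 + H))
(d(K(-12, -6)) - 29308) - 26138 = (√(20 + (-10 - 5*(-6))) - 29308) - 26138 = (√(20 + (-10 + 30)) - 29308) - 26138 = (√(20 + 20) - 29308) - 26138 = (√40 - 29308) - 26138 = (2*√10 - 29308) - 26138 = (-29308 + 2*√10) - 26138 = -55446 + 2*√10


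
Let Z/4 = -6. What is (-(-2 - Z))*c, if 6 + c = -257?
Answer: 5786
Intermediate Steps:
Z = -24 (Z = 4*(-6) = -24)
c = -263 (c = -6 - 257 = -263)
(-(-2 - Z))*c = -(-2 - 1*(-24))*(-263) = -(-2 + 24)*(-263) = -1*22*(-263) = -22*(-263) = 5786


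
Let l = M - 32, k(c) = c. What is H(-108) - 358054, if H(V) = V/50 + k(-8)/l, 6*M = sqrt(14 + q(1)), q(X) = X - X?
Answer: -1319436028/3685 + 24*sqrt(14)/18425 ≈ -3.5806e+5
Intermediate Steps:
q(X) = 0
M = sqrt(14)/6 (M = sqrt(14 + 0)/6 = sqrt(14)/6 ≈ 0.62361)
l = -32 + sqrt(14)/6 (l = sqrt(14)/6 - 32 = -32 + sqrt(14)/6 ≈ -31.376)
H(V) = -8/(-32 + sqrt(14)/6) + V/50 (H(V) = V/50 - 8/(-32 + sqrt(14)/6) = -8/(-32 + sqrt(14)/6) + V/50)
H(-108) - 358054 = (4608/18425 + (1/50)*(-108) + 24*sqrt(14)/18425) - 358054 = (4608/18425 - 54/25 + 24*sqrt(14)/18425) - 358054 = (-7038/3685 + 24*sqrt(14)/18425) - 358054 = -1319436028/3685 + 24*sqrt(14)/18425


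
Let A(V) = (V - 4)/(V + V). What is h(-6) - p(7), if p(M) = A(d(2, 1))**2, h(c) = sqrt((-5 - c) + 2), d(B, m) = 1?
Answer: -9/4 + sqrt(3) ≈ -0.51795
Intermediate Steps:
h(c) = sqrt(-3 - c)
A(V) = (-4 + V)/(2*V) (A(V) = (-4 + V)/((2*V)) = (-4 + V)*(1/(2*V)) = (-4 + V)/(2*V))
p(M) = 9/4 (p(M) = ((1/2)*(-4 + 1)/1)**2 = ((1/2)*1*(-3))**2 = (-3/2)**2 = 9/4)
h(-6) - p(7) = sqrt(-3 - 1*(-6)) - 1*9/4 = sqrt(-3 + 6) - 9/4 = sqrt(3) - 9/4 = -9/4 + sqrt(3)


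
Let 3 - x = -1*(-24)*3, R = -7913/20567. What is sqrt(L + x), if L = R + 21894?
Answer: sqrt(9231844750754)/20567 ≈ 147.73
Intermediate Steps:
R = -7913/20567 (R = -7913*1/20567 = -7913/20567 ≈ -0.38474)
x = -69 (x = 3 - (-1*(-24))*3 = 3 - 24*3 = 3 - 1*72 = 3 - 72 = -69)
L = 450285985/20567 (L = -7913/20567 + 21894 = 450285985/20567 ≈ 21894.)
sqrt(L + x) = sqrt(450285985/20567 - 69) = sqrt(448866862/20567) = sqrt(9231844750754)/20567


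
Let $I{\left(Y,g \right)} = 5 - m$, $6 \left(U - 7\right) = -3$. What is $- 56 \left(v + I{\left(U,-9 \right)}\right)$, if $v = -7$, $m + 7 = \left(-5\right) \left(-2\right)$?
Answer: $280$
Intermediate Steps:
$m = 3$ ($m = -7 - -10 = -7 + 10 = 3$)
$U = \frac{13}{2}$ ($U = 7 + \frac{1}{6} \left(-3\right) = 7 - \frac{1}{2} = \frac{13}{2} \approx 6.5$)
$I{\left(Y,g \right)} = 2$ ($I{\left(Y,g \right)} = 5 - 3 = 2$)
$- 56 \left(v + I{\left(U,-9 \right)}\right) = - 56 \left(-7 + 2\right) = \left(-56\right) \left(-5\right) = 280$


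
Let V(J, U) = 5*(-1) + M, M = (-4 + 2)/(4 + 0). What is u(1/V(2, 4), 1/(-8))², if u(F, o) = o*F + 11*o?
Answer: 14161/7744 ≈ 1.8286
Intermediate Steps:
M = -½ (M = -2/4 = -2*¼ = -½ ≈ -0.50000)
V(J, U) = -11/2 (V(J, U) = 5*(-1) - ½ = -5 - ½ = -11/2)
u(F, o) = 11*o + F*o (u(F, o) = F*o + 11*o = 11*o + F*o)
u(1/V(2, 4), 1/(-8))² = ((11 + 1/(-11/2))/(-8))² = (-(11 - 2/11)/8)² = (-⅛*119/11)² = (-119/88)² = 14161/7744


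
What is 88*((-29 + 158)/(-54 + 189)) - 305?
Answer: -9941/45 ≈ -220.91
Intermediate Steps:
88*((-29 + 158)/(-54 + 189)) - 305 = 88*(129/135) - 305 = 88*(129*(1/135)) - 305 = 88*(43/45) - 305 = 3784/45 - 305 = -9941/45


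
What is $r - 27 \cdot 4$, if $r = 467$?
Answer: $359$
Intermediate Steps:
$r - 27 \cdot 4 = 467 - 27 \cdot 4 = 467 - 108 = 359$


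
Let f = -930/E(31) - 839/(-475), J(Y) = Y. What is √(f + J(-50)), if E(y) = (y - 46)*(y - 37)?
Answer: I*√4757106/285 ≈ 7.6529*I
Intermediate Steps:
E(y) = (-46 + y)*(-37 + y)
f = -12208/1425 (f = -930/(1702 + 31² - 83*31) - 839/(-475) = -930/(1702 + 961 - 2573) - 839*(-1/475) = -930/90 + 839/475 = -930*1/90 + 839/475 = -31/3 + 839/475 = -12208/1425 ≈ -8.5670)
√(f + J(-50)) = √(-12208/1425 - 50) = √(-83458/1425) = I*√4757106/285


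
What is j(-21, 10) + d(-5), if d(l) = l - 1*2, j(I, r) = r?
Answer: 3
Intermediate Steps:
d(l) = -2 + l (d(l) = l - 2 = -2 + l)
j(-21, 10) + d(-5) = 10 + (-2 - 5) = 10 - 7 = 3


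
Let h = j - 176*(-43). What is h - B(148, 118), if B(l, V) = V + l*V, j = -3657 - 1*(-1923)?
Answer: -11748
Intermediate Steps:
j = -1734 (j = -3657 + 1923 = -1734)
B(l, V) = V + V*l
h = 5834 (h = -1734 - 176*(-43) = -1734 + 7568 = 5834)
h - B(148, 118) = 5834 - 118*(1 + 148) = 5834 - 118*149 = 5834 - 1*17582 = 5834 - 17582 = -11748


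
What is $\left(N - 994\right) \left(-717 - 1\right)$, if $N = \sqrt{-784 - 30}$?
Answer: $713692 - 718 i \sqrt{814} \approx 7.1369 \cdot 10^{5} - 20485.0 i$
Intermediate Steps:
$N = i \sqrt{814}$ ($N = \sqrt{-814} = i \sqrt{814} \approx 28.531 i$)
$\left(N - 994\right) \left(-717 - 1\right) = \left(i \sqrt{814} - 994\right) \left(-717 - 1\right) = \left(-994 + i \sqrt{814}\right) \left(-718\right) = 713692 - 718 i \sqrt{814}$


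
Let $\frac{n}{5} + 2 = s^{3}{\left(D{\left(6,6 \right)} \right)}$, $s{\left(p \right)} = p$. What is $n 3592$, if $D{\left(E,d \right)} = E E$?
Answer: $837905840$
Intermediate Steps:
$D{\left(E,d \right)} = E^{2}$
$n = 233270$ ($n = -10 + 5 \left(6^{2}\right)^{3} = -10 + 5 \cdot 36^{3} = -10 + 5 \cdot 46656 = -10 + 233280 = 233270$)
$n 3592 = 233270 \cdot 3592 = 837905840$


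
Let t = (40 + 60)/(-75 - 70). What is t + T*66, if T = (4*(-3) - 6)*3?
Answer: -103376/29 ≈ -3564.7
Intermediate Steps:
T = -54 (T = (-12 - 6)*3 = -18*3 = -54)
t = -20/29 (t = 100/(-145) = 100*(-1/145) = -20/29 ≈ -0.68966)
t + T*66 = -20/29 - 54*66 = -20/29 - 3564 = -103376/29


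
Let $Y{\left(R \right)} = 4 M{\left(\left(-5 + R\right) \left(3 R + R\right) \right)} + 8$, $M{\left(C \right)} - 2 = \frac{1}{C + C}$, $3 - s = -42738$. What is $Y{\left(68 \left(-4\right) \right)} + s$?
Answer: $\frac{6442966817}{150688} \approx 42757.0$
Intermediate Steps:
$s = 42741$ ($s = 3 - -42738 = 3 + 42738 = 42741$)
$M{\left(C \right)} = 2 + \frac{1}{2 C}$ ($M{\left(C \right)} = 2 + \frac{1}{C + C} = 2 + \frac{1}{2 C}$)
$Y{\left(R \right)} = 16 + \frac{1}{2 R \left(-5 + R\right)}$ ($Y{\left(R \right)} = 4 \left(2 + \frac{1}{2 \left(-5 + R\right) \left(3 R + R\right)}\right) + 8 = 4 \left(2 + \frac{1}{2 \left(-5 + R\right) 4 R}\right) + 8 = 4 \left(2 + \frac{1}{2 \cdot 4 R \left(-5 + R\right)}\right) + 8 = 4 \left(2 + \frac{\frac{1}{4} \frac{1}{R} \frac{1}{-5 + R}}{2}\right) + 8 = 4 \left(2 + \frac{1}{8 R \left(-5 + R\right)}\right) + 8 = \left(8 + \frac{1}{2 R \left(-5 + R\right)}\right) + 8 = 16 + \frac{1}{2 R \left(-5 + R\right)}$)
$Y{\left(68 \left(-4\right) \right)} + s = \frac{1 + 32 \cdot 68 \left(-4\right) \left(-5 + 68 \left(-4\right)\right)}{2 \cdot 68 \left(-4\right) \left(-5 + 68 \left(-4\right)\right)} + 42741 = \frac{1 + 32 \left(-272\right) \left(-5 - 272\right)}{2 \left(-272\right) \left(-5 - 272\right)} + 42741 = \frac{1}{2} \left(- \frac{1}{272}\right) \frac{1}{-277} \left(1 + 32 \left(-272\right) \left(-277\right)\right) + 42741 = \frac{1}{2} \left(- \frac{1}{272}\right) \left(- \frac{1}{277}\right) \left(1 + 2411008\right) + 42741 = \frac{1}{2} \left(- \frac{1}{272}\right) \left(- \frac{1}{277}\right) 2411009 + 42741 = \frac{2411009}{150688} + 42741 = \frac{6442966817}{150688}$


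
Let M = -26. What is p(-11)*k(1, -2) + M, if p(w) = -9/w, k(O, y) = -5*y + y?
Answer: -214/11 ≈ -19.455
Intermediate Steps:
k(O, y) = -4*y
p(-11)*k(1, -2) + M = (-9/(-11))*(-4*(-2)) - 26 = -9*(-1/11)*8 - 26 = (9/11)*8 - 26 = 72/11 - 26 = -214/11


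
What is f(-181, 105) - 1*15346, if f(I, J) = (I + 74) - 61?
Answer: -15514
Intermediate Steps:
f(I, J) = 13 + I (f(I, J) = (74 + I) - 61 = 13 + I)
f(-181, 105) - 1*15346 = (13 - 181) - 1*15346 = -168 - 15346 = -15514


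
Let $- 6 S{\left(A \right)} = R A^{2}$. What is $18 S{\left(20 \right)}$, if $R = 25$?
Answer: $-30000$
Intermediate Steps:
$S{\left(A \right)} = - \frac{25 A^{2}}{6}$
$18 S{\left(20 \right)} = 18 \left(- \frac{25 \cdot 20^{2}}{6}\right) = 18 \left(\left(- \frac{25}{6}\right) 400\right) = 18 \left(- \frac{5000}{3}\right) = -30000$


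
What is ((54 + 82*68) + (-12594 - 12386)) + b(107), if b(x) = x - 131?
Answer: -19374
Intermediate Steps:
b(x) = -131 + x
((54 + 82*68) + (-12594 - 12386)) + b(107) = ((54 + 82*68) + (-12594 - 12386)) + (-131 + 107) = ((54 + 5576) - 24980) - 24 = (5630 - 24980) - 24 = -19350 - 24 = -19374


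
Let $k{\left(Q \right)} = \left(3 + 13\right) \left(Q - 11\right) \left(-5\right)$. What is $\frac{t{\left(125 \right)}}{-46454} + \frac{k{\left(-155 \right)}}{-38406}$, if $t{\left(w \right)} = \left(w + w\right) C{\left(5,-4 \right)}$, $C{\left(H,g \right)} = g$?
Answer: $- \frac{144625780}{446028081} \approx -0.32425$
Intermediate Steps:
$k{\left(Q \right)} = 880 - 80 Q$ ($k{\left(Q \right)} = 16 \left(-11 + Q\right) \left(-5\right) = \left(-176 + 16 Q\right) \left(-5\right) = 880 - 80 Q$)
$t{\left(w \right)} = - 8 w$ ($t{\left(w \right)} = \left(w + w\right) \left(-4\right) = 2 w \left(-4\right) = - 8 w$)
$\frac{t{\left(125 \right)}}{-46454} + \frac{k{\left(-155 \right)}}{-38406} = \frac{\left(-8\right) 125}{-46454} + \frac{880 - -12400}{-38406} = \left(-1000\right) \left(- \frac{1}{46454}\right) + \left(880 + 12400\right) \left(- \frac{1}{38406}\right) = \frac{500}{23227} + 13280 \left(- \frac{1}{38406}\right) = \frac{500}{23227} - \frac{6640}{19203} = - \frac{144625780}{446028081}$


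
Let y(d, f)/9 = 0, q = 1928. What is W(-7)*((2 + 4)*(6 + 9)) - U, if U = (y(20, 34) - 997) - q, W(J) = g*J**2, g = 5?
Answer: 24975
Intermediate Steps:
y(d, f) = 0 (y(d, f) = 9*0 = 0)
W(J) = 5*J**2
U = -2925 (U = (0 - 997) - 1*1928 = -997 - 1928 = -2925)
W(-7)*((2 + 4)*(6 + 9)) - U = (5*(-7)**2)*((2 + 4)*(6 + 9)) - 1*(-2925) = (5*49)*(6*15) + 2925 = 245*90 + 2925 = 22050 + 2925 = 24975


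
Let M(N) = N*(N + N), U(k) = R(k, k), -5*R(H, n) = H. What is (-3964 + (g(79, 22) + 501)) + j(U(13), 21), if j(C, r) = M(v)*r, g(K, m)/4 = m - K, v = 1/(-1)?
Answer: -3649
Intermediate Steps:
R(H, n) = -H/5
v = -1
U(k) = -k/5
g(K, m) = -4*K + 4*m (g(K, m) = 4*(m - K) = -4*K + 4*m)
M(N) = 2*N² (M(N) = N*(2*N) = 2*N²)
j(C, r) = 2*r (j(C, r) = (2*(-1)²)*r = (2*1)*r = 2*r)
(-3964 + (g(79, 22) + 501)) + j(U(13), 21) = (-3964 + ((-4*79 + 4*22) + 501)) + 2*21 = (-3964 + ((-316 + 88) + 501)) + 42 = (-3964 + (-228 + 501)) + 42 = (-3964 + 273) + 42 = -3691 + 42 = -3649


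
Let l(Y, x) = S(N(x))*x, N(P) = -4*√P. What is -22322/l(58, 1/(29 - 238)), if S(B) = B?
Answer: 2332649*I*√209/2 ≈ 1.6861e+7*I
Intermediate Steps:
l(Y, x) = -4*x^(3/2) (l(Y, x) = (-4*√x)*x = -4*x^(3/2))
-22322/l(58, 1/(29 - 238)) = -22322*(-209*I*√209/4) = -(-2332649)*I*√209/2 = 2332649*I*√209/2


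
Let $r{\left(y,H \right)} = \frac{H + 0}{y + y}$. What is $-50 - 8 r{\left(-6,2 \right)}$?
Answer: $- \frac{146}{3} \approx -48.667$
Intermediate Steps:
$r{\left(y,H \right)} = \frac{H}{2 y}$
$-50 - 8 r{\left(-6,2 \right)} = -50 - 8 \cdot \frac{1}{2} \cdot 2 \frac{1}{-6} = -50 - 8 \cdot \frac{1}{2} \cdot 2 \left(- \frac{1}{6}\right) = -50 - - \frac{4}{3} = -50 + \frac{4}{3} = - \frac{146}{3}$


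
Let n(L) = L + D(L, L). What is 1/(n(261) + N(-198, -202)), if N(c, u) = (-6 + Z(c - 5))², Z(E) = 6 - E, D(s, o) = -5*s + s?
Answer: 1/40426 ≈ 2.4737e-5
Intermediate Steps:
D(s, o) = -4*s
n(L) = -3*L (n(L) = L - 4*L = -3*L)
N(c, u) = (5 - c)² (N(c, u) = (-6 + (6 - (c - 5)))² = (-6 + (6 - (-5 + c)))² = (-6 + (6 + (5 - c)))² = (-6 + (11 - c))² = (5 - c)²)
1/(n(261) + N(-198, -202)) = 1/(-3*261 + (-5 - 198)²) = 1/(-783 + (-203)²) = 1/(-783 + 41209) = 1/40426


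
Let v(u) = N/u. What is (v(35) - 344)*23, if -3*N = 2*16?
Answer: -831496/105 ≈ -7919.0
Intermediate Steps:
N = -32/3 (N = -2*16/3 = -1/3*32 = -32/3 ≈ -10.667)
v(u) = -32/(3*u)
(v(35) - 344)*23 = (-32/3/35 - 344)*23 = (-32/3*1/35 - 344)*23 = (-32/105 - 344)*23 = -36152/105*23 = -831496/105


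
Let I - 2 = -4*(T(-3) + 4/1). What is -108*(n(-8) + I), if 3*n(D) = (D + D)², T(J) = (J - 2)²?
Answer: 3096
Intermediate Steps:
T(J) = (-2 + J)²
n(D) = 4*D²/3 (n(D) = (D + D)²/3 = (2*D)²/3 = (4*D²)/3 = 4*D²/3)
I = -114 (I = 2 - 4*((-2 - 3)² + 4/1) = 2 - 4*((-5)² + 4*1) = 2 - 4*(25 + 4) = 2 - 4*29 = 2 - 116 = -114)
-108*(n(-8) + I) = -108*((4/3)*(-8)² - 114) = -108*((4/3)*64 - 114) = -108*(256/3 - 114) = -108*(-86/3) = 3096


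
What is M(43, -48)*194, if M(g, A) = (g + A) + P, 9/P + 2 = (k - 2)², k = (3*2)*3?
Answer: -122317/127 ≈ -963.13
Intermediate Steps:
k = 18 (k = 6*3 = 18)
P = 9/254 (P = 9/(-2 + (18 - 2)²) = 9/(-2 + 16²) = 9/(-2 + 256) = 9/254 ≈ 0.035433)
M(g, A) = 9/254 + A + g (M(g, A) = (g + A) + 9/254 = (A + g) + 9/254 = 9/254 + A + g)
M(43, -48)*194 = (9/254 - 48 + 43)*194 = -1261/254*194 = -122317/127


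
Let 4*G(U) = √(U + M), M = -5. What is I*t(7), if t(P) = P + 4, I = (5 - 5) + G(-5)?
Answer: 11*I*√10/4 ≈ 8.6963*I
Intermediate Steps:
G(U) = √(-5 + U)/4 (G(U) = √(U - 5)/4 = √(-5 + U)/4)
I = I*√10/4 (I = (5 - 5) + √(-5 - 5)/4 = 0 + √(-10)/4 = 0 + (I*√10)/4 = 0 + I*√10/4 = I*√10/4 ≈ 0.79057*I)
t(P) = 4 + P
I*t(7) = (I*√10/4)*(4 + 7) = (I*√10/4)*11 = 11*I*√10/4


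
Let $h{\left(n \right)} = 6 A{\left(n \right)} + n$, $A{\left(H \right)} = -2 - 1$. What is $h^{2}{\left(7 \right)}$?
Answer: $121$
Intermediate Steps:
$A{\left(H \right)} = -3$ ($A{\left(H \right)} = -2 - 1 = -3$)
$h{\left(n \right)} = -18 + n$ ($h{\left(n \right)} = 6 \left(-3\right) + n = -18 + n$)
$h^{2}{\left(7 \right)} = \left(-18 + 7\right)^{2} = \left(-11\right)^{2} = 121$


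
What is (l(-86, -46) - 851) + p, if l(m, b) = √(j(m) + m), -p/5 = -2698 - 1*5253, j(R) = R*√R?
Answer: 38904 + √(-86 - 86*I*√86) ≈ 38923.0 - 21.073*I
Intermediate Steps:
j(R) = R^(3/2)
p = 39755 (p = -5*(-2698 - 1*5253) = -5*(-2698 - 5253) = -5*(-7951) = 39755)
l(m, b) = √(m + m^(3/2)) (l(m, b) = √(m^(3/2) + m) = √(m + m^(3/2)))
(l(-86, -46) - 851) + p = (√(-86 + (-86)^(3/2)) - 851) + 39755 = (√(-86 - 86*I*√86) - 851) + 39755 = (-851 + √(-86 - 86*I*√86)) + 39755 = 38904 + √(-86 - 86*I*√86)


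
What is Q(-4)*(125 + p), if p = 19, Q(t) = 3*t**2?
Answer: 6912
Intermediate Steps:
Q(-4)*(125 + p) = (3*(-4)**2)*(125 + 19) = (3*16)*144 = 48*144 = 6912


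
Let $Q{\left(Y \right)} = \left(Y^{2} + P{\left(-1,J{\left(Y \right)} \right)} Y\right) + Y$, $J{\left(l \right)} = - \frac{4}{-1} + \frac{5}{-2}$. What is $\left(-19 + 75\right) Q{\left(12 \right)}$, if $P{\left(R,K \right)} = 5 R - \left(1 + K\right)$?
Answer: $3696$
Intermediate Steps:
$J{\left(l \right)} = \frac{3}{2}$ ($J{\left(l \right)} = \left(-4\right) \left(-1\right) + 5 \left(- \frac{1}{2}\right) = 4 - \frac{5}{2} = \frac{3}{2}$)
$P{\left(R,K \right)} = -1 - K + 5 R$
$Q{\left(Y \right)} = Y^{2} - \frac{13 Y}{2}$ ($Q{\left(Y \right)} = \left(Y^{2} + \left(-1 - \frac{3}{2} + 5 \left(-1\right)\right) Y\right) + Y = \left(Y^{2} + \left(-1 - \frac{3}{2} - 5\right) Y\right) + Y = \left(Y^{2} - \frac{15 Y}{2}\right) + Y = Y^{2} - \frac{13 Y}{2}$)
$\left(-19 + 75\right) Q{\left(12 \right)} = \left(-19 + 75\right) \frac{1}{2} \cdot 12 \left(-13 + 2 \cdot 12\right) = 56 \cdot \frac{1}{2} \cdot 12 \left(-13 + 24\right) = 56 \cdot \frac{1}{2} \cdot 12 \cdot 11 = 56 \cdot 66 = 3696$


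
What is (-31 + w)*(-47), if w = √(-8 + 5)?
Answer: 1457 - 47*I*√3 ≈ 1457.0 - 81.406*I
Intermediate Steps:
w = I*√3 (w = √(-3) = I*√3 ≈ 1.732*I)
(-31 + w)*(-47) = (-31 + I*√3)*(-47) = 1457 - 47*I*√3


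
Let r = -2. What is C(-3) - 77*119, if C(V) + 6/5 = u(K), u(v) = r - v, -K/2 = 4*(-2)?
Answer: -45911/5 ≈ -9182.2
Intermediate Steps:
K = 16 (K = -8*(-2) = -2*(-8) = 16)
u(v) = -2 - v
C(V) = -96/5 (C(V) = -6/5 + (-2 - 1*16) = -6/5 + (-2 - 16) = -6/5 - 18 = -96/5)
C(-3) - 77*119 = -96/5 - 77*119 = -96/5 - 9163 = -45911/5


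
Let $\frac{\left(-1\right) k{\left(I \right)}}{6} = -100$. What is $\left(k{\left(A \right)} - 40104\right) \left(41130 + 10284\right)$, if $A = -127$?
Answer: $-2031058656$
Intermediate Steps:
$k{\left(I \right)} = 600$ ($k{\left(I \right)} = \left(-6\right) \left(-100\right) = 600$)
$\left(k{\left(A \right)} - 40104\right) \left(41130 + 10284\right) = \left(600 - 40104\right) \left(41130 + 10284\right) = \left(-39504\right) 51414 = -2031058656$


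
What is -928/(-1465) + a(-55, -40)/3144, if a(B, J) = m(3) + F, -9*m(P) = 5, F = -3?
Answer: 3276476/5181705 ≈ 0.63232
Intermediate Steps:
m(P) = -5/9 (m(P) = -⅑*5 = -5/9)
a(B, J) = -32/9 (a(B, J) = -5/9 - 3 = -32/9)
-928/(-1465) + a(-55, -40)/3144 = -928/(-1465) - 32/9/3144 = -928*(-1/1465) - 32/9*1/3144 = 928/1465 - 4/3537 = 3276476/5181705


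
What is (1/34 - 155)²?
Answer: 27762361/1156 ≈ 24016.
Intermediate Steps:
(1/34 - 155)² = (-5269/34)² = 27762361/1156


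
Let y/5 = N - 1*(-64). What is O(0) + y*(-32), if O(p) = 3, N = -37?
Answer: -4317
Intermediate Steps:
y = 135 (y = 5*(-37 - 1*(-64)) = 5*(-37 + 64) = 5*27 = 135)
O(0) + y*(-32) = 3 + 135*(-32) = 3 - 4320 = -4317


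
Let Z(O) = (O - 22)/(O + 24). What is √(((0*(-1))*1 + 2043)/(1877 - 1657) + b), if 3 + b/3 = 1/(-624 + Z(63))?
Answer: 3*√1113918476165/5967170 ≈ 0.53061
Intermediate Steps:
Z(O) = (-22 + O)/(24 + O)
b = -488484/54247 (b = -9 + 3/(-624 + (-22 + 63)/(24 + 63)) = -9 + 3/(-624 + 41/87) = -9 + 3/(-54247/87) = -9 + 3*(-87/54247) = -9 - 261/54247 = -488484/54247 ≈ -9.0048)
√(((0*(-1))*1 + 2043)/(1877 - 1657) + b) = √(((0*(-1))*1 + 2043)/(1877 - 1657) - 488484/54247) = √((0*1 + 2043)/220 - 488484/54247) = √((0 + 2043)*(1/220) - 488484/54247) = √(2043*(1/220) - 488484/54247) = √(2043/220 - 488484/54247) = √(3360141/11934340) = 3*√1113918476165/5967170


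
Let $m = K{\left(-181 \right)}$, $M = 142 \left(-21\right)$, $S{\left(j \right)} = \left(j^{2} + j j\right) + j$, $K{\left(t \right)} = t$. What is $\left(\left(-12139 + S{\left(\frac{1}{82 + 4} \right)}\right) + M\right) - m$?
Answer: $- \frac{27624038}{1849} \approx -14940.0$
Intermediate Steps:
$S{\left(j \right)} = j + 2 j^{2}$ ($S{\left(j \right)} = \left(j^{2} + j^{2}\right) + j = 2 j^{2} + j = j + 2 j^{2}$)
$M = -2982$
$m = -181$
$\left(\left(-12139 + S{\left(\frac{1}{82 + 4} \right)}\right) + M\right) - m = \left(\left(-12139 + \frac{1 + \frac{2}{82 + 4}}{82 + 4}\right) - 2982\right) - -181 = \left(\left(-12139 + \frac{1 + \frac{2}{86}}{86}\right) - 2982\right) + 181 = \left(\left(-12139 + \frac{1 + 2 \cdot \frac{1}{86}}{86}\right) - 2982\right) + 181 = \left(\left(-12139 + \frac{1 + \frac{1}{43}}{86}\right) - 2982\right) + 181 = \left(\left(-12139 + \frac{1}{86} \cdot \frac{44}{43}\right) - 2982\right) + 181 = \left(\left(-12139 + \frac{22}{1849}\right) - 2982\right) + 181 = \left(- \frac{22444989}{1849} - 2982\right) + 181 = - \frac{27958707}{1849} + 181 = - \frac{27624038}{1849}$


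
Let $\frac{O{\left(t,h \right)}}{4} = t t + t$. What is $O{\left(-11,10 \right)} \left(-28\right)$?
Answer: $-12320$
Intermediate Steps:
$O{\left(t,h \right)} = 4 t + 4 t^{2}$ ($O{\left(t,h \right)} = 4 \left(t t + t\right) = 4 \left(t^{2} + t\right) = 4 \left(t + t^{2}\right) = 4 t + 4 t^{2}$)
$O{\left(-11,10 \right)} \left(-28\right) = 4 \left(-11\right) \left(1 - 11\right) \left(-28\right) = 4 \left(-11\right) \left(-10\right) \left(-28\right) = 440 \left(-28\right) = -12320$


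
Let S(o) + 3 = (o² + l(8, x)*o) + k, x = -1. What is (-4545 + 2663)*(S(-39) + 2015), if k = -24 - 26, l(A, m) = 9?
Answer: -5894424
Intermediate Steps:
k = -50
S(o) = -53 + o² + 9*o (S(o) = -3 + ((o² + 9*o) - 50) = -3 + (-50 + o² + 9*o) = -53 + o² + 9*o)
(-4545 + 2663)*(S(-39) + 2015) = (-4545 + 2663)*((-53 + (-39)² + 9*(-39)) + 2015) = -1882*((-53 + 1521 - 351) + 2015) = -1882*(1117 + 2015) = -1882*3132 = -5894424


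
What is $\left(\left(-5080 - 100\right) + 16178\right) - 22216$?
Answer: $-11218$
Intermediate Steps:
$\left(\left(-5080 - 100\right) + 16178\right) - 22216 = \left(-5180 + 16178\right) - 22216 = 10998 - 22216 = -11218$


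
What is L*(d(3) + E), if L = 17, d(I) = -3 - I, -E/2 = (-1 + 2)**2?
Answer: -136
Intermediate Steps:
E = -2 (E = -2*(-1 + 2)**2 = -2*1**2 = -2*1 = -2)
L*(d(3) + E) = 17*((-3 - 1*3) - 2) = 17*((-3 - 3) - 2) = 17*(-6 - 2) = 17*(-8) = -136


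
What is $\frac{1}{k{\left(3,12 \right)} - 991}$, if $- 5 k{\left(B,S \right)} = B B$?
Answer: $- \frac{5}{4964} \approx -0.0010073$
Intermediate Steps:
$k{\left(B,S \right)} = - \frac{B^{2}}{5}$ ($k{\left(B,S \right)} = - \frac{B B}{5} = - \frac{B^{2}}{5}$)
$\frac{1}{k{\left(3,12 \right)} - 991} = \frac{1}{- \frac{3^{2}}{5} - 991} = \frac{1}{\left(- \frac{1}{5}\right) 9 - 991} = \frac{1}{- \frac{9}{5} - 991} = \frac{1}{- \frac{4964}{5}} = - \frac{5}{4964}$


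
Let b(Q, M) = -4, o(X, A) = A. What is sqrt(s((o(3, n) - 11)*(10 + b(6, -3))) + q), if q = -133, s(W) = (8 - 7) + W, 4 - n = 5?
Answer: 2*I*sqrt(51) ≈ 14.283*I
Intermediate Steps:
n = -1 (n = 4 - 1*5 = 4 - 5 = -1)
s(W) = 1 + W
sqrt(s((o(3, n) - 11)*(10 + b(6, -3))) + q) = sqrt((1 + (-1 - 11)*(10 - 4)) - 133) = sqrt((1 - 12*6) - 133) = sqrt((1 - 72) - 133) = sqrt(-71 - 133) = sqrt(-204) = 2*I*sqrt(51)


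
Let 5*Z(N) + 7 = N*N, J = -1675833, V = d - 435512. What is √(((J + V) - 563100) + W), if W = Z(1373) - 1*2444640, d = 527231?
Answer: 6*I*√2926965/5 ≈ 2053.0*I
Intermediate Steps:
V = 91719 (V = 527231 - 435512 = 91719)
Z(N) = -7/5 + N²/5 (Z(N) = -7/5 + (N*N)/5 = -7/5 + N²/5)
W = -10338078/5 (W = (-7/5 + (⅕)*1373²) - 1*2444640 = (-7/5 + (⅕)*1885129) - 2444640 = (-7/5 + 1885129/5) - 2444640 = 1885122/5 - 2444640 = -10338078/5 ≈ -2.0676e+6)
√(((J + V) - 563100) + W) = √(((-1675833 + 91719) - 563100) - 10338078/5) = √((-1584114 - 563100) - 10338078/5) = √(-2147214 - 10338078/5) = √(-21074148/5) = 6*I*√2926965/5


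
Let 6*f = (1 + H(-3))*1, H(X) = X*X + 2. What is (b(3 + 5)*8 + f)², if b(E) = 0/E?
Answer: 4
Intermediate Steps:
b(E) = 0
H(X) = 2 + X² (H(X) = X² + 2 = 2 + X²)
f = 2 (f = ((1 + (2 + (-3)²))*1)/6 = ((1 + (2 + 9))*1)/6 = ((1 + 11)*1)/6 = (12*1)/6 = (⅙)*12 = 2)
(b(3 + 5)*8 + f)² = (0*8 + 2)² = (0 + 2)² = 2² = 4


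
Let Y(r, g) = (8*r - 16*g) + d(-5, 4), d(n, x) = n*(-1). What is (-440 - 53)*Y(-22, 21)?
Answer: 249951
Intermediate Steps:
d(n, x) = -n
Y(r, g) = 5 - 16*g + 8*r (Y(r, g) = (8*r - 16*g) - 1*(-5) = (-16*g + 8*r) + 5 = 5 - 16*g + 8*r)
(-440 - 53)*Y(-22, 21) = (-440 - 53)*(5 - 16*21 + 8*(-22)) = -493*(5 - 336 - 176) = -493*(-507) = 249951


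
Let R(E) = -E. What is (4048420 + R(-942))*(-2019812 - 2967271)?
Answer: -20194504391046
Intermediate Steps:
(4048420 + R(-942))*(-2019812 - 2967271) = (4048420 - 1*(-942))*(-2019812 - 2967271) = (4048420 + 942)*(-4987083) = 4049362*(-4987083) = -20194504391046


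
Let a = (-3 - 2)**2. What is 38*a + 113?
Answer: 1063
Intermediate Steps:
a = 25 (a = (-5)**2 = 25)
38*a + 113 = 38*25 + 113 = 950 + 113 = 1063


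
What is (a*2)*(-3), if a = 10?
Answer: -60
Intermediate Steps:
(a*2)*(-3) = (10*2)*(-3) = 20*(-3) = -60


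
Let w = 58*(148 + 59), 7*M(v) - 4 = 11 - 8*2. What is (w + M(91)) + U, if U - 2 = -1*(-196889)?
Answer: 1462278/7 ≈ 2.0890e+5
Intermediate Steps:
M(v) = -1/7 (M(v) = 4/7 + (11 - 8*2)/7 = 4/7 + (11 - 16)/7 = 4/7 + (1/7)*(-5) = 4/7 - 5/7 = -1/7)
w = 12006 (w = 58*207 = 12006)
U = 196891 (U = 2 - 1*(-196889) = 2 + 196889 = 196891)
(w + M(91)) + U = (12006 - 1/7) + 196891 = 84041/7 + 196891 = 1462278/7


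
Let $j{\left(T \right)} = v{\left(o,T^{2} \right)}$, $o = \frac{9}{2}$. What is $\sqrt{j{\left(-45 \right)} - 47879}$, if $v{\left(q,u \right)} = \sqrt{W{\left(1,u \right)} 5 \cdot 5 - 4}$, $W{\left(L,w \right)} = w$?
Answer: $\sqrt{-47879 + \sqrt{50621}} \approx 218.3 i$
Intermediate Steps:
$o = \frac{9}{2}$ ($o = 9 \cdot \frac{1}{2} = \frac{9}{2} \approx 4.5$)
$v{\left(q,u \right)} = \sqrt{-4 + 25 u}$ ($v{\left(q,u \right)} = \sqrt{u 5 \cdot 5 - 4} = \sqrt{5 u 5 - 4} = \sqrt{25 u - 4} = \sqrt{-4 + 25 u}$)
$j{\left(T \right)} = \sqrt{-4 + 25 T^{2}}$
$\sqrt{j{\left(-45 \right)} - 47879} = \sqrt{\sqrt{-4 + 25 \left(-45\right)^{2}} - 47879} = \sqrt{\sqrt{-4 + 25 \cdot 2025} - 47879} = \sqrt{\sqrt{-4 + 50625} - 47879} = \sqrt{\sqrt{50621} - 47879} = \sqrt{-47879 + \sqrt{50621}}$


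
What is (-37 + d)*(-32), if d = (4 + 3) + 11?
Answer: 608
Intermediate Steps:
d = 18 (d = 7 + 11 = 18)
(-37 + d)*(-32) = (-37 + 18)*(-32) = -19*(-32) = 608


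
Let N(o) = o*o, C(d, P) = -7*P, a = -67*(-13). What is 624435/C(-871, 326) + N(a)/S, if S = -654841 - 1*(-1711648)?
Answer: -94025151469/344519082 ≈ -272.92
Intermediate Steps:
a = 871
S = 1056807 (S = -654841 + 1711648 = 1056807)
N(o) = o²
624435/C(-871, 326) + N(a)/S = 624435/((-7*326)) + 871²/1056807 = 624435/(-2282) + 758641*(1/1056807) = 624435*(-1/2282) + 758641/1056807 = -89205/326 + 758641/1056807 = -94025151469/344519082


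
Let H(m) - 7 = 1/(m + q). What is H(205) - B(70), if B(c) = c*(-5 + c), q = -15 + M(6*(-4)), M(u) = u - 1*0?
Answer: -754137/166 ≈ -4543.0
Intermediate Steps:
M(u) = u (M(u) = u + 0 = u)
q = -39 (q = -15 + 6*(-4) = -15 - 24 = -39)
H(m) = 7 + 1/(-39 + m) (H(m) = 7 + 1/(m - 39) = 7 + 1/(-39 + m))
H(205) - B(70) = (-272 + 7*205)/(-39 + 205) - 70*(-5 + 70) = (-272 + 1435)/166 - 70*65 = (1/166)*1163 - 1*4550 = 1163/166 - 4550 = -754137/166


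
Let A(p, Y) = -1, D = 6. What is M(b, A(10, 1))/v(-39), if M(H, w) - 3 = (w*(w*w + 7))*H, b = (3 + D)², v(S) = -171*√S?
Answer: -215*I*√39/2223 ≈ -0.60399*I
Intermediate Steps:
b = 81 (b = (3 + 6)² = 9² = 81)
M(H, w) = 3 + H*w*(7 + w²) (M(H, w) = 3 + (w*(w*w + 7))*H = 3 + (w*(w² + 7))*H = 3 + (w*(7 + w²))*H = 3 + H*w*(7 + w²))
M(b, A(10, 1))/v(-39) = (3 + 81*(-1)³ + 7*81*(-1))/((-171*I*√39)) = (3 + 81*(-1) - 567)/((-171*I*√39)) = (3 - 81 - 567)/((-171*I*√39)) = -215*I*√39/2223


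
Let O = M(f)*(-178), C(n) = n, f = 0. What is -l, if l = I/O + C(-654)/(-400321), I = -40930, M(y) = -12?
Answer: 8191870793/427542828 ≈ 19.160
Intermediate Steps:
O = 2136 (O = -12*(-178) = 2136)
l = -8191870793/427542828 (l = -40930/2136 - 654/(-400321) = -40930*1/2136 - 654*(-1/400321) = -20465/1068 + 654/400321 = -8191870793/427542828 ≈ -19.160)
-l = -1*(-8191870793/427542828) = 8191870793/427542828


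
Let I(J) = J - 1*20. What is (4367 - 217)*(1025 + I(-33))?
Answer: 4033800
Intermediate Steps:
I(J) = -20 + J (I(J) = J - 20 = -20 + J)
(4367 - 217)*(1025 + I(-33)) = (4367 - 217)*(1025 + (-20 - 33)) = 4150*(1025 - 53) = 4150*972 = 4033800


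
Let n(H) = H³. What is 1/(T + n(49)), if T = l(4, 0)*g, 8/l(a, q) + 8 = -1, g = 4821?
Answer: 3/340091 ≈ 8.8212e-6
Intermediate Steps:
l(a, q) = -8/9 (l(a, q) = 8/(-8 - 1) = 8/(-9) = 8*(-⅑) = -8/9)
T = -12856/3 (T = -8/9*4821 = -12856/3 ≈ -4285.3)
1/(T + n(49)) = 1/(-12856/3 + 49³) = 1/(-12856/3 + 117649) = 1/(340091/3) = 3/340091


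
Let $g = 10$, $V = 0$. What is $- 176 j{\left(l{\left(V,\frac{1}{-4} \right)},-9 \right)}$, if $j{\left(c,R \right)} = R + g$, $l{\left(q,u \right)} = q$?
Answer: $-176$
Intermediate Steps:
$j{\left(c,R \right)} = 10 + R$ ($j{\left(c,R \right)} = R + 10 = 10 + R$)
$- 176 j{\left(l{\left(V,\frac{1}{-4} \right)},-9 \right)} = - 176 \left(10 - 9\right) = \left(-176\right) 1 = -176$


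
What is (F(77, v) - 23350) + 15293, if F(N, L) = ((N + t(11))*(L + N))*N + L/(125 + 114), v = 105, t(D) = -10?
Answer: 222480664/239 ≈ 9.3088e+5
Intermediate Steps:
F(N, L) = L/239 + N*(-10 + N)*(L + N) (F(N, L) = ((N - 10)*(L + N))*N + L/(125 + 114) = ((-10 + N)*(L + N))*N + L/239 = N*(-10 + N)*(L + N) + L/239 = L/239 + N*(-10 + N)*(L + N))
(F(77, v) - 23350) + 15293 = ((77³ - 10*77² + (1/239)*105 + 105*77² - 10*105*77) - 23350) + 15293 = ((456533 - 10*5929 + 105/239 + 105*5929 - 80850) - 23350) + 15293 = ((456533 - 59290 + 105/239 + 622545 - 80850) - 23350) + 15293 = (224406287/239 - 23350) + 15293 = 218825637/239 + 15293 = 222480664/239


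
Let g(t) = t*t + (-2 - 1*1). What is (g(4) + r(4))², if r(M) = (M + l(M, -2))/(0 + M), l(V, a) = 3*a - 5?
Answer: 2025/16 ≈ 126.56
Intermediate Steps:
l(V, a) = -5 + 3*a
g(t) = -3 + t² (g(t) = t² + (-2 - 1) = t² - 3 = -3 + t²)
r(M) = (-11 + M)/M (r(M) = (M + (-5 + 3*(-2)))/(0 + M) = (M + (-5 - 6))/M = (M - 11)/M = (-11 + M)/M)
(g(4) + r(4))² = ((-3 + 4²) + (-11 + 4)/4)² = ((-3 + 16) + (¼)*(-7))² = (13 - 7/4)² = (45/4)² = 2025/16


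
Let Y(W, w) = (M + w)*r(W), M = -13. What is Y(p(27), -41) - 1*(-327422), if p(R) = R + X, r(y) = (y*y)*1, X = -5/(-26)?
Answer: 97172713/338 ≈ 2.8749e+5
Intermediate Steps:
X = 5/26 (X = -5*(-1/26) = 5/26 ≈ 0.19231)
r(y) = y² (r(y) = y²*1 = y²)
p(R) = 5/26 + R (p(R) = R + 5/26 = 5/26 + R)
Y(W, w) = W²*(-13 + w) (Y(W, w) = (-13 + w)*W² = W²*(-13 + w))
Y(p(27), -41) - 1*(-327422) = (5/26 + 27)²*(-13 - 41) - 1*(-327422) = (707/26)²*(-54) + 327422 = (499849/676)*(-54) + 327422 = -13495923/338 + 327422 = 97172713/338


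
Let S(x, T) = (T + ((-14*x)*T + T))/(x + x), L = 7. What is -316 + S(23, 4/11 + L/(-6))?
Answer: -235604/759 ≈ -310.41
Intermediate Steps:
S(x, T) = (2*T - 14*T*x)/(2*x) (S(x, T) = (T + (-14*T*x + T))/((2*x)) = (T + (T - 14*T*x))*(1/(2*x)) = (2*T - 14*T*x)*(1/(2*x)) = (2*T - 14*T*x)/(2*x))
-316 + S(23, 4/11 + L/(-6)) = -316 + (-7*(4/11 + 7/(-6)) + (4/11 + 7/(-6))/23) = -316 + (-7*(4*(1/11) + 7*(-⅙)) + (4*(1/11) + 7*(-⅙))*(1/23)) = -316 + (-7*(4/11 - 7/6) + (4/11 - 7/6)*(1/23)) = -316 + (-7*(-53/66) - 53/66*1/23) = -316 + (371/66 - 53/1518) = -316 + 4240/759 = -235604/759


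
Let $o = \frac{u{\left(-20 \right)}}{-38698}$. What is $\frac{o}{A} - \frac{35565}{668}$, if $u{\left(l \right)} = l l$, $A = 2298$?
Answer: $- \frac{790681182365}{14850976668} \approx -53.241$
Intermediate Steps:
$u{\left(l \right)} = l^{2}$
$o = - \frac{200}{19349}$ ($o = \frac{\left(-20\right)^{2}}{-38698} = 400 \left(- \frac{1}{38698}\right) = - \frac{200}{19349} \approx -0.010336$)
$\frac{o}{A} - \frac{35565}{668} = - \frac{200}{19349 \cdot 2298} - \frac{35565}{668} = \left(- \frac{200}{19349}\right) \frac{1}{2298} - \frac{35565}{668} = - \frac{100}{22232001} - \frac{35565}{668} = - \frac{790681182365}{14850976668}$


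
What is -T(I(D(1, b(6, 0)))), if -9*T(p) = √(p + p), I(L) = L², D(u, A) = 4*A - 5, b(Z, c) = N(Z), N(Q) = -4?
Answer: 7*√2/3 ≈ 3.2998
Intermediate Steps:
b(Z, c) = -4
D(u, A) = -5 + 4*A
T(p) = -√2*√p/9 (T(p) = -√(p + p)/9 = -√2*√p/9)
-T(I(D(1, b(6, 0)))) = -(-1)*√2*√((-5 + 4*(-4))²)/9 = -(-1)*√2*√((-5 - 16)²)/9 = -(-1)*√2*√((-21)²)/9 = -(-1)*√2*√441/9 = -(-1)*√2*21/9 = -(-7)*√2/3 = 7*√2/3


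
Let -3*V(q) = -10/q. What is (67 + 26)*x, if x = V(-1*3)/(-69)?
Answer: 310/207 ≈ 1.4976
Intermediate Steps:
V(q) = 10/(3*q) (V(q) = -(-10)/(3*q) = 10/(3*q))
x = 10/621 (x = (10/(3*((-1*3))))/(-69) = ((10/3)/(-3))*(-1/69) = ((10/3)*(-⅓))*(-1/69) = -10/9*(-1/69) = 10/621 ≈ 0.016103)
(67 + 26)*x = (67 + 26)*(10/621) = 93*(10/621) = 310/207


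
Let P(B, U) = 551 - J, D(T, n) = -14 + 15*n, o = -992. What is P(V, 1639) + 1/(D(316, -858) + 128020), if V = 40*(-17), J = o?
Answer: 177654849/115136 ≈ 1543.0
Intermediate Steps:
J = -992
V = -680
P(B, U) = 1543 (P(B, U) = 551 - 1*(-992) = 551 + 992 = 1543)
P(V, 1639) + 1/(D(316, -858) + 128020) = 1543 + 1/((-14 + 15*(-858)) + 128020) = 1543 + 1/((-14 - 12870) + 128020) = 1543 + 1/(-12884 + 128020) = 1543 + 1/115136 = 177654849/115136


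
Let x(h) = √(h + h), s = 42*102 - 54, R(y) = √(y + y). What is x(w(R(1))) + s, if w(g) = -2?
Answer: 4230 + 2*I ≈ 4230.0 + 2.0*I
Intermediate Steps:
R(y) = √2*√y (R(y) = √(2*y) = √2*√y)
s = 4230 (s = 4284 - 54 = 4230)
x(h) = √2*√h (x(h) = √(2*h) = √2*√h)
x(w(R(1))) + s = √2*√(-2) + 4230 = √2*(I*√2) + 4230 = 2*I + 4230 = 4230 + 2*I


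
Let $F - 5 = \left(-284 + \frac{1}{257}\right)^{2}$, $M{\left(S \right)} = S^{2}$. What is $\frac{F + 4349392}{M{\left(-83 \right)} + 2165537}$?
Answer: $\frac{48766737437}{23914427479} \approx 2.0392$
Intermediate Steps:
$F = \frac{5327432414}{66049}$ ($F = 5 + \left(-284 + \frac{1}{257}\right)^{2} = 5 + \left(- \frac{72987}{257}\right)^{2} = 5 + \frac{5327102169}{66049} = \frac{5327432414}{66049} \approx 80659.0$)
$\frac{F + 4349392}{M{\left(-83 \right)} + 2165537} = \frac{\frac{5327432414}{66049} + 4349392}{\left(-83\right)^{2} + 2165537} = \frac{292600424622}{66049 \left(6889 + 2165537\right)} = \frac{292600424622}{66049 \cdot 2172426} = \frac{292600424622}{66049} \cdot \frac{1}{2172426} = \frac{48766737437}{23914427479}$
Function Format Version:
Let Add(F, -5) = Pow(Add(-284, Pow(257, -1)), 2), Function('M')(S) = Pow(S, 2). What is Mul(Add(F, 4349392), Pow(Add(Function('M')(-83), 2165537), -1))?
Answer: Rational(48766737437, 23914427479) ≈ 2.0392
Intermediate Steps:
F = Rational(5327432414, 66049) (F = Add(5, Pow(Add(-284, Pow(257, -1)), 2)) = Add(5, Pow(Add(-284, Rational(1, 257)), 2)) = Add(5, Pow(Rational(-72987, 257), 2)) = Add(5, Rational(5327102169, 66049)) = Rational(5327432414, 66049) ≈ 80659.)
Mul(Add(F, 4349392), Pow(Add(Function('M')(-83), 2165537), -1)) = Mul(Add(Rational(5327432414, 66049), 4349392), Pow(Add(Pow(-83, 2), 2165537), -1)) = Mul(Rational(292600424622, 66049), Pow(Add(6889, 2165537), -1)) = Mul(Rational(292600424622, 66049), Pow(2172426, -1)) = Mul(Rational(292600424622, 66049), Rational(1, 2172426)) = Rational(48766737437, 23914427479)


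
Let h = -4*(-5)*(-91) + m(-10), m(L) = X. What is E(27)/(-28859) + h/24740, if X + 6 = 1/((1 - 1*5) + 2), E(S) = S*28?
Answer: -142828807/1427943320 ≈ -0.10002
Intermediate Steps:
E(S) = 28*S
X = -13/2 (X = -6 + 1/((1 - 1*5) + 2) = -6 + 1/((1 - 5) + 2) = -6 + 1/(-4 + 2) = -6 + 1/(-2) = -6 - 1/2 = -13/2 ≈ -6.5000)
m(L) = -13/2
h = -3653/2 (h = -4*(-5)*(-91) - 13/2 = 20*(-91) - 13/2 = -1820 - 13/2 = -3653/2 ≈ -1826.5)
E(27)/(-28859) + h/24740 = (28*27)/(-28859) - 3653/2/24740 = 756*(-1/28859) - 3653/2*1/24740 = -756/28859 - 3653/49480 = -142828807/1427943320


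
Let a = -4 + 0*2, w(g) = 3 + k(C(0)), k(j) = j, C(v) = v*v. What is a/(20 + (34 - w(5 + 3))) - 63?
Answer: -3217/51 ≈ -63.078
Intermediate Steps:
C(v) = v**2
w(g) = 3 (w(g) = 3 + 0**2 = 3 + 0 = 3)
a = -4 (a = -4 + 0 = -4)
a/(20 + (34 - w(5 + 3))) - 63 = -4/(20 + (34 - 1*3)) - 63 = -4/(20 + (34 - 3)) - 63 = -4/(20 + 31) - 63 = -4/51 - 63 = -3217/51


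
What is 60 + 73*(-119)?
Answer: -8627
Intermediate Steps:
60 + 73*(-119) = 60 - 8687 = -8627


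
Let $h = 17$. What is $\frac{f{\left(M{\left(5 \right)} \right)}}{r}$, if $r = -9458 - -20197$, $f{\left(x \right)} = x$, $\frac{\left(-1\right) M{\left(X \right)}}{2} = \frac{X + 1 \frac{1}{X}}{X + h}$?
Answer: $- \frac{26}{590645} \approx -4.402 \cdot 10^{-5}$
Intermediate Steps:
$M{\left(X \right)} = - \frac{2 \left(X + \frac{1}{X}\right)}{17 + X}$ ($M{\left(X \right)} = - 2 \frac{X + 1 \frac{1}{X}}{X + 17} = - 2 \frac{X + \frac{1}{X}}{17 + X} = - \frac{2 \left(X + \frac{1}{X}\right)}{17 + X}$)
$r = 10739$ ($r = -9458 + 20197 = 10739$)
$\frac{f{\left(M{\left(5 \right)} \right)}}{r} = \frac{2 \cdot \frac{1}{5} \frac{1}{17 + 5} \left(-1 - 5^{2}\right)}{10739} = 2 \cdot \frac{1}{5} \cdot \frac{1}{22} \left(-1 - 25\right) \frac{1}{10739} = 2 \cdot \frac{1}{5} \cdot \frac{1}{22} \left(-26\right) \frac{1}{10739} = \left(- \frac{26}{55}\right) \frac{1}{10739} = - \frac{26}{590645}$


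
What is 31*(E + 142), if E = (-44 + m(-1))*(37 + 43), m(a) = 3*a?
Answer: -112158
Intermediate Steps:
E = -3760 (E = (-44 + 3*(-1))*(37 + 43) = (-44 - 3)*80 = -47*80 = -3760)
31*(E + 142) = 31*(-3760 + 142) = 31*(-3618) = -112158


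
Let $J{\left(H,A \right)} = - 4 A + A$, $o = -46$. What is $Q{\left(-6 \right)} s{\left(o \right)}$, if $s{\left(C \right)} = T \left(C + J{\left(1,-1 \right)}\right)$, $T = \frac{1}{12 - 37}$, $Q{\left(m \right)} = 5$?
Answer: $\frac{43}{5} \approx 8.6$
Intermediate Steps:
$T = - \frac{1}{25}$ ($T = \frac{1}{-25} = - \frac{1}{25} \approx -0.04$)
$J{\left(H,A \right)} = - 3 A$
$s{\left(C \right)} = - \frac{3}{25} - \frac{C}{25}$ ($s{\left(C \right)} = - \frac{C - -3}{25} = - \frac{C + 3}{25} = - \frac{3 + C}{25} = - \frac{3}{25} - \frac{C}{25}$)
$Q{\left(-6 \right)} s{\left(o \right)} = 5 \left(- \frac{3}{25} - - \frac{46}{25}\right) = 5 \left(- \frac{3}{25} + \frac{46}{25}\right) = 5 \cdot \frac{43}{25} = \frac{43}{5}$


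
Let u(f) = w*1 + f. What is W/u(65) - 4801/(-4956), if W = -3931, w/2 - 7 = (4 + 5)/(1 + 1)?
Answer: -4764887/109032 ≈ -43.702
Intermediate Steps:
w = 23 (w = 14 + 2*((4 + 5)/(1 + 1)) = 14 + 2*(9/2) = 14 + 9 = 23)
u(f) = 23 + f (u(f) = 23*1 + f = 23 + f)
W/u(65) - 4801/(-4956) = -3931/(23 + 65) - 4801/(-4956) = -3931/88 - 4801*(-1/4956) = -3931*1/88 + 4801/4956 = -3931/88 + 4801/4956 = -4764887/109032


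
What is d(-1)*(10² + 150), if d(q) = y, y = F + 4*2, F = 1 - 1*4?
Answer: 1250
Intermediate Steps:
F = -3 (F = 1 - 4 = -3)
y = 5 (y = -3 + 4*2 = -3 + 8 = 5)
d(q) = 5
d(-1)*(10² + 150) = 5*(10² + 150) = 5*(100 + 150) = 5*250 = 1250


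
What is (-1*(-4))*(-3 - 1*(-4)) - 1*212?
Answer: -208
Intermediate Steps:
(-1*(-4))*(-3 - 1*(-4)) - 1*212 = 4*(-3 + 4) - 212 = 4*1 - 212 = 4 - 212 = -208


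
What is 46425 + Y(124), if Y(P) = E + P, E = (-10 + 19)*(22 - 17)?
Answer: 46594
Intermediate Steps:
E = 45 (E = 9*5 = 45)
Y(P) = 45 + P
46425 + Y(124) = 46425 + (45 + 124) = 46425 + 169 = 46594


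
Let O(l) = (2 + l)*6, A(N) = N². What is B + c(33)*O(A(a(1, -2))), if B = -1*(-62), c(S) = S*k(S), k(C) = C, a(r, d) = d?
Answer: 39266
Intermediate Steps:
O(l) = 12 + 6*l
c(S) = S² (c(S) = S*S = S²)
B = 62
B + c(33)*O(A(a(1, -2))) = 62 + 33²*(12 + 6*(-2)²) = 62 + 1089*(12 + 6*4) = 62 + 1089*(12 + 24) = 62 + 1089*36 = 62 + 39204 = 39266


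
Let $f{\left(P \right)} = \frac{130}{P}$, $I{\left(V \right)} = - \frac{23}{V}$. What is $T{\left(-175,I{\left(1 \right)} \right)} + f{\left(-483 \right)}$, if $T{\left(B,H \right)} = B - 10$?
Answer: $- \frac{89485}{483} \approx -185.27$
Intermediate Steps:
$T{\left(B,H \right)} = -10 + B$
$T{\left(-175,I{\left(1 \right)} \right)} + f{\left(-483 \right)} = \left(-10 - 175\right) + \frac{130}{-483} = -185 + 130 \left(- \frac{1}{483}\right) = -185 - \frac{130}{483} = - \frac{89485}{483}$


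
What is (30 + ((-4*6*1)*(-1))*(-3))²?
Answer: 1764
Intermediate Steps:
(30 + ((-4*6*1)*(-1))*(-3))² = (30 + (-24*1*(-1))*(-3))² = (30 - 24*(-1)*(-3))² = (30 + 24*(-3))² = (30 - 72)² = (-42)² = 1764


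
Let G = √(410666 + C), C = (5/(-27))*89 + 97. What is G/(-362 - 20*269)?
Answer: -√8317617/25839 ≈ -0.11162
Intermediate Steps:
C = 2174/27 (C = (5*(-1/27))*89 + 97 = -5/27*89 + 97 = -445/27 + 97 = 2174/27 ≈ 80.519)
G = 2*√8317617/9 (G = √(410666 + 2174/27) = √(11090156/27) = 2*√8317617/9 ≈ 640.90)
G/(-362 - 20*269) = (2*√8317617/9)/(-362 - 20*269) = (2*√8317617/9)/(-362 - 5380) = (2*√8317617/9)/(-5742) = (2*√8317617/9)*(-1/5742) = -√8317617/25839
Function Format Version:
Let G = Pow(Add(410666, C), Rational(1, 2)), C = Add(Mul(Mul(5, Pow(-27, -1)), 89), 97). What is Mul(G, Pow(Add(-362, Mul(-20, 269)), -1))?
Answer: Mul(Rational(-1, 25839), Pow(8317617, Rational(1, 2))) ≈ -0.11162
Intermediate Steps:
C = Rational(2174, 27) (C = Add(Mul(Mul(5, Rational(-1, 27)), 89), 97) = Add(Mul(Rational(-5, 27), 89), 97) = Add(Rational(-445, 27), 97) = Rational(2174, 27) ≈ 80.519)
G = Mul(Rational(2, 9), Pow(8317617, Rational(1, 2))) (G = Pow(Add(410666, Rational(2174, 27)), Rational(1, 2)) = Pow(Rational(11090156, 27), Rational(1, 2)) = Mul(Rational(2, 9), Pow(8317617, Rational(1, 2))) ≈ 640.90)
Mul(G, Pow(Add(-362, Mul(-20, 269)), -1)) = Mul(Mul(Rational(2, 9), Pow(8317617, Rational(1, 2))), Pow(Add(-362, Mul(-20, 269)), -1)) = Mul(Mul(Rational(2, 9), Pow(8317617, Rational(1, 2))), Pow(Add(-362, -5380), -1)) = Mul(Mul(Rational(2, 9), Pow(8317617, Rational(1, 2))), Pow(-5742, -1)) = Mul(Mul(Rational(2, 9), Pow(8317617, Rational(1, 2))), Rational(-1, 5742)) = Mul(Rational(-1, 25839), Pow(8317617, Rational(1, 2)))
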